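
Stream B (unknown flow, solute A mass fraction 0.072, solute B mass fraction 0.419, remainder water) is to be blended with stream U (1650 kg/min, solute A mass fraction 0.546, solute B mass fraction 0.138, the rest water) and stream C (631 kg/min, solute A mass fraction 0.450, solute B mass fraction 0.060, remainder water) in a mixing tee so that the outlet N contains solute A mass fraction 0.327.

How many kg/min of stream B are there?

1721 kg/min

Let B be the unknown flow. Total out = 2281 + B.
solute A balance: 1184.9 + 0.072·B = 0.327·(2281 + B)
(0.072 − 0.327)·B = 0.327×2281 − 1184.9 = -438.96
B = -438.96 / -0.255 = 1721.4 kg/min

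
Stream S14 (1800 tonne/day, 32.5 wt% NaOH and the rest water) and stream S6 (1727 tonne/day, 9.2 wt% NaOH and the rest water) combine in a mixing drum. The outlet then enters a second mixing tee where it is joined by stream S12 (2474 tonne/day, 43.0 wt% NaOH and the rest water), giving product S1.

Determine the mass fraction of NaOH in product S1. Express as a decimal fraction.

Overall, product flow = 6001 tonne/day.
NaOH in = 1800×0.325 + 1727×0.092 + 2474×0.430 = 1807.7 tonne/day.
NaOH fraction in S1 = 0.301.

0.301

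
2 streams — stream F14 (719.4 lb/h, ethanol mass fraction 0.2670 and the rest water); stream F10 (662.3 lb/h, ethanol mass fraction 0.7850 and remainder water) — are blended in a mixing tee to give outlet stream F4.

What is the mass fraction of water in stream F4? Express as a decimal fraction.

Total flow out = 719.4 + 662.3 = 1381.7 lb/h.
water in = 719.4×0.733 + 662.3×0.215 = 669.71 lb/h.
water mass fraction in F4 = 669.71/1381.7 = 0.4847.

0.4847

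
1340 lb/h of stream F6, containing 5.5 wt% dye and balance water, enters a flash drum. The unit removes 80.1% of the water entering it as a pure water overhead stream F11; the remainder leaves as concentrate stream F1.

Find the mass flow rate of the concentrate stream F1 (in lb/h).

water entering = 1340×0.945 = 1266.3 lb/h; overhead removed = 0.801×1266.3 = 1014.3 lb/h.
Concentrate = 1340 − 1014.3 = 325.69 lb/h.

325.7 lb/h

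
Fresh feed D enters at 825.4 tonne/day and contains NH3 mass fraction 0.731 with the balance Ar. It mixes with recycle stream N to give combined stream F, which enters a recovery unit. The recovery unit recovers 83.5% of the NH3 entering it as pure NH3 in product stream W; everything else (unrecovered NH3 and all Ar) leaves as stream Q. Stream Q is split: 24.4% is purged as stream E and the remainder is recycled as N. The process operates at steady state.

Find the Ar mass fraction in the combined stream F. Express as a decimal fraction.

0.569

Ar enters only via D and leaves only via the purge: 825.4×0.269 = 0.244×(Ar in Q), and the recovery unit passes all Ar, so Ar in F = Ar in Q = 909.97 tonne/day.
NH3 in F: m_A = 825.4×0.731 + (1−0.244)·(1−0.835)·m_A, so m_A = 603.37/0.8753 = 689.36 tonne/day.
F = 689.36 + 909.97 = 1599.3 tonne/day.
Ar fraction in F = 909.97/1599.3 = 0.569.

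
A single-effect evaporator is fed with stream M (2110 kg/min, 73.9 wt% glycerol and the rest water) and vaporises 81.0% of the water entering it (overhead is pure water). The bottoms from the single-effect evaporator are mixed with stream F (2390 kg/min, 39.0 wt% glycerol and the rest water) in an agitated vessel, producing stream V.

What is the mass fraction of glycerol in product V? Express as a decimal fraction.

0.615

Vapour removed = 0.810×0.261×2110 = 446.08 kg/min; concentrate = 1663.9 kg/min.
glycerol reaching the mixer = 1559.3 (from concentrate) + 2390×0.390 = 2491.4 kg/min.
Product flow = 1663.9 + 2390 = 4053.9 kg/min; glycerol fraction = 0.615.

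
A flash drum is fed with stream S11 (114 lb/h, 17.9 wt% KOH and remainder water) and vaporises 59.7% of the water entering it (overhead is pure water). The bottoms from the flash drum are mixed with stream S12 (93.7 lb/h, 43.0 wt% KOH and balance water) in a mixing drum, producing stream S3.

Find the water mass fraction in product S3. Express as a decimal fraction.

Vapour removed = 0.597×0.821×114 = 55.876 lb/h; concentrate = 58.124 lb/h.
water reaching the mixer = 37.718 (from concentrate) + 93.7×0.570 = 91.127 lb/h.
Product flow = 58.124 + 93.7 = 151.82 lb/h; water fraction = 0.6002.

0.6002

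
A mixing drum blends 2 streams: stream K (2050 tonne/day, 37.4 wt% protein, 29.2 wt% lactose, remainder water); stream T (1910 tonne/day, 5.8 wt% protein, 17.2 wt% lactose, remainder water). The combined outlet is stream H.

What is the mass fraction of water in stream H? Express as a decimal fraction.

0.5443

Total flow out = 2050 + 1910 = 3960 tonne/day.
water in = 2050×0.334 + 1910×0.770 = 2155.4 tonne/day.
water mass fraction in H = 2155.4/3960 = 0.5443.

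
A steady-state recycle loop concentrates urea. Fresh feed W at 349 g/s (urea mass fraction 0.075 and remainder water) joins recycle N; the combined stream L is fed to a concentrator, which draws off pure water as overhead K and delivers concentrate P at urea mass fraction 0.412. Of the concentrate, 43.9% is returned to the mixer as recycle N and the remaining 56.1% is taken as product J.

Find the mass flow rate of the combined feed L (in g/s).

Overall urea balance (none leaves overhead): urea in fresh feed = urea in product, i.e. 349×0.075 = (1−0.439)·P·0.412.
P = 26.175/(0.412×0.561) = 113.25 g/s.
Recycle N = 0.439×113.25 = 49.715 g/s.
Combined feed L = 349 + 49.715 = 398.72 g/s.

398.7 g/s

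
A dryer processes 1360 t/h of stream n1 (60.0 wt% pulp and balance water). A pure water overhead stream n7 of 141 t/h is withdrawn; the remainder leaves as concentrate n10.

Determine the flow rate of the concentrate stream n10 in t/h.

Concentrate = 1360 − 141 = 1219 t/h.

1219 t/h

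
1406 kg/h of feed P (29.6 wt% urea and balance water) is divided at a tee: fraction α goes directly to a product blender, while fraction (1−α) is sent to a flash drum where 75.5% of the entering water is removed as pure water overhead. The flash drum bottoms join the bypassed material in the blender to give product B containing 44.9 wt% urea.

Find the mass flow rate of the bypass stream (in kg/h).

All 1406×0.296 = 416.18 kg/h of urea reaches B, so B = 416.18/0.449 = 926.9 kg/h and vapour = 479.1 kg/h.
The evaporator receives (1−α)·1406 of feed at 0.704 water and removes 0.755 of that water:
0.755×0.704×(1−α)×1406 = 479.1
(1−α) = 479.1/747.32 = 0.6411;  α = 0.3589.
Bypass flow = 0.3589×1406 = 504.61 kg/h.

504.6 kg/h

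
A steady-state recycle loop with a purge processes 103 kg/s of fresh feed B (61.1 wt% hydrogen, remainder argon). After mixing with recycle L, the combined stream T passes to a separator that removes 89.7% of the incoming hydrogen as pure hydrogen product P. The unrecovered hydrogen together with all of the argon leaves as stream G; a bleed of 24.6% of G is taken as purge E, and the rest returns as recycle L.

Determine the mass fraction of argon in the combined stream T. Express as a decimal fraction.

0.705

argon enters only via B and leaves only via the purge: 103×0.389 = 0.246×(argon in G), and the separator passes all argon, so argon in T = argon in G = 162.87 kg/s.
hydrogen in T: m_A = 103×0.611 + (1−0.246)·(1−0.897)·m_A, so m_A = 62.933/0.9223 = 68.232 kg/s.
T = 68.232 + 162.87 = 231.11 kg/s.
argon fraction in T = 162.87/231.11 = 0.705.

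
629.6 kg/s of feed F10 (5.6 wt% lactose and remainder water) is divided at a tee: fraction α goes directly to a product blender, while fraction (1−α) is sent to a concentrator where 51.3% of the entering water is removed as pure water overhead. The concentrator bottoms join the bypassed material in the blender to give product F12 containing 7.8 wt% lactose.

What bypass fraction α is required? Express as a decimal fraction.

0.418

All 629.6×0.056 = 35.258 kg/s of lactose reaches F12, so F12 = 35.258/0.078 = 452.02 kg/s and vapour = 177.58 kg/s.
The evaporator receives (1−α)·629.6 of feed at 0.944 water and removes 0.513 of that water:
0.513×0.944×(1−α)×629.6 = 177.58
(1−α) = 177.58/304.9 = 0.5824;  α = 0.4176.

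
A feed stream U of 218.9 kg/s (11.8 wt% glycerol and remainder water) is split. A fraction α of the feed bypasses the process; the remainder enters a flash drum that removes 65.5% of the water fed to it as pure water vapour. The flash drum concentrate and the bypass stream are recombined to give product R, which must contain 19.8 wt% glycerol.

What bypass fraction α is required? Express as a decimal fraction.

0.301

All 218.9×0.118 = 25.83 kg/s of glycerol reaches R, so R = 25.83/0.198 = 130.46 kg/s and vapour = 88.444 kg/s.
The evaporator receives (1−α)·218.9 of feed at 0.882 water and removes 0.655 of that water:
0.655×0.882×(1−α)×218.9 = 88.444
(1−α) = 88.444/126.46 = 0.6994;  α = 0.3006.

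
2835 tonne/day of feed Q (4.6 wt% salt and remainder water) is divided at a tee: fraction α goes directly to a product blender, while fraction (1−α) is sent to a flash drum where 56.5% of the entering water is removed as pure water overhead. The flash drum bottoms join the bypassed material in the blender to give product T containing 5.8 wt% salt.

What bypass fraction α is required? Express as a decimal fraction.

All 2835×0.046 = 130.41 tonne/day of salt reaches T, so T = 130.41/0.058 = 2248.4 tonne/day and vapour = 586.55 tonne/day.
The evaporator receives (1−α)·2835 of feed at 0.954 water and removes 0.565 of that water:
0.565×0.954×(1−α)×2835 = 586.55
(1−α) = 586.55/1528.1 = 0.3838;  α = 0.6162.

0.616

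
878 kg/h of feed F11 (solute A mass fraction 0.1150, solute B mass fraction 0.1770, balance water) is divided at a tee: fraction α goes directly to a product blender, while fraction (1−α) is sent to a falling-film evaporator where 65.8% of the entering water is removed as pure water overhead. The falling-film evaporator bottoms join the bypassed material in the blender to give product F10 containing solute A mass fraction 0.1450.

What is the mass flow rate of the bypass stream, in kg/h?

All 878×0.115 = 100.97 kg/h of solute A reaches F10, so F10 = 100.97/0.145 = 696.34 kg/h and vapour = 181.66 kg/h.
The evaporator receives (1−α)·878 of feed at 0.708 water and removes 0.658 of that water:
0.658×0.708×(1−α)×878 = 181.66
(1−α) = 181.66/409.03 = 0.4441;  α = 0.5559.
Bypass flow = 0.5559×878 = 488.07 kg/h.

488.1 kg/h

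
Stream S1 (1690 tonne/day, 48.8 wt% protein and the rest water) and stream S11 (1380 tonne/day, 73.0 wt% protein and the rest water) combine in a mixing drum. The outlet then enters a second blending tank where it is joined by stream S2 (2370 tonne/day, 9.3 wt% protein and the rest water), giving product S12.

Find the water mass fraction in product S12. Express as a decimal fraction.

Overall, product flow = 5440 tonne/day.
water in = 1690×0.512 + 1380×0.270 + 2370×0.907 = 3387.5 tonne/day.
water fraction in S12 = 0.623.

0.623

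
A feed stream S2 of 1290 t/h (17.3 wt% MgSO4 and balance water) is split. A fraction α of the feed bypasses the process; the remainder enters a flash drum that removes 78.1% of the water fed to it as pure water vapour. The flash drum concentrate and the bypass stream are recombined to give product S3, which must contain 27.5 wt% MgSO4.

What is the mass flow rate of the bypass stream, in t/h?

All 1290×0.173 = 223.17 t/h of MgSO4 reaches S3, so S3 = 223.17/0.275 = 811.53 t/h and vapour = 478.47 t/h.
The evaporator receives (1−α)·1290 of feed at 0.827 water and removes 0.781 of that water:
0.781×0.827×(1−α)×1290 = 478.47
(1−α) = 478.47/833.19 = 0.5743;  α = 0.4257.
Bypass flow = 0.4257×1290 = 549.2 t/h.

549.2 t/h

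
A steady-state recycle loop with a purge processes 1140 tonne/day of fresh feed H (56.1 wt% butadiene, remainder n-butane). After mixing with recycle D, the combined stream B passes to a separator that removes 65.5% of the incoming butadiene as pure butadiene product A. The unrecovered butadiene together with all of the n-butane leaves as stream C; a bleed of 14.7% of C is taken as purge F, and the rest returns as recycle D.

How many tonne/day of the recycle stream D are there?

n-butane enters only via H and leaves only via the purge: 1140×0.439 = 0.147×(n-butane in C), and the separator passes all n-butane, so n-butane in B = n-butane in C = 3404.5 tonne/day.
butadiene in B: m_A = 1140×0.561 + (1−0.147)·(1−0.655)·m_A, so m_A = 639.54/0.7057 = 906.23 tonne/day.
C = (1−0.655)×906.23 + 3404.5 = 3717.1 tonne/day.
Recycle D = (1−0.147)×3717.1 = 3170.7 tonne/day.

3171 tonne/day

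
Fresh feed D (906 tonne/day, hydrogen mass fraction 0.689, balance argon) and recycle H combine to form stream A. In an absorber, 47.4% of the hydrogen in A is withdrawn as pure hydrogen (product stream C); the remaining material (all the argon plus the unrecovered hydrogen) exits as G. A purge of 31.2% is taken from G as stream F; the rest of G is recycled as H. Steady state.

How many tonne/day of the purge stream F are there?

442.3 tonne/day

argon enters only via D and leaves only via the purge: 906×0.311 = 0.312×(argon in G), and the absorber passes all argon, so argon in A = argon in G = 903.1 tonne/day.
hydrogen in A: m_A = 906×0.689 + (1−0.312)·(1−0.474)·m_A, so m_A = 624.23/0.6381 = 978.25 tonne/day.
G = (1−0.474)×978.25 + 903.1 = 1417.7 tonne/day.
Purge F = 0.312×1417.7 = 442.31 tonne/day.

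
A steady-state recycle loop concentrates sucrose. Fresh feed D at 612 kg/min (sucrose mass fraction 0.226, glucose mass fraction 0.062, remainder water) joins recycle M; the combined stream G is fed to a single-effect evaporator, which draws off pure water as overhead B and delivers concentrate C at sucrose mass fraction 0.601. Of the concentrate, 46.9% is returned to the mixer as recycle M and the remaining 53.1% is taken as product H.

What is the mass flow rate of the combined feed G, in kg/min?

815.3 kg/min

Overall sucrose balance (none leaves overhead): sucrose in fresh feed = sucrose in product, i.e. 612×0.226 = (1−0.469)·C·0.601.
C = 138.31/(0.601×0.531) = 433.4 kg/min.
Recycle M = 0.469×433.4 = 203.27 kg/min.
Combined feed G = 612 + 203.27 = 815.27 kg/min.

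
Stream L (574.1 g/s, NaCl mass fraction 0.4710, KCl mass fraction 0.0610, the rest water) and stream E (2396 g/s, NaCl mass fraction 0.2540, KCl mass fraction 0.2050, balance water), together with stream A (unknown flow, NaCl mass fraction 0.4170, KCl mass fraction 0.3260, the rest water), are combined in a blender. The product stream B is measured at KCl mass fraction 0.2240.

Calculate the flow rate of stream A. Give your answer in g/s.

Let A be the unknown flow. Total out = 2970.1 + A.
KCl balance: 526.2 + 0.326·A = 0.224·(2970.1 + A)
(0.326 − 0.224)·A = 0.224×2970.1 − 526.2 = 139.1
A = 139.1 / 0.102 = 1363.7 g/s

1364 g/s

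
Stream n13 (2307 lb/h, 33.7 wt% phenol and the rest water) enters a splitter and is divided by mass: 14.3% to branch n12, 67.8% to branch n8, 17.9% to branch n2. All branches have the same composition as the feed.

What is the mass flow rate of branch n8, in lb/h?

1564 lb/h

Branch n8 flow = 0.678×2307 = 1564.1 lb/h.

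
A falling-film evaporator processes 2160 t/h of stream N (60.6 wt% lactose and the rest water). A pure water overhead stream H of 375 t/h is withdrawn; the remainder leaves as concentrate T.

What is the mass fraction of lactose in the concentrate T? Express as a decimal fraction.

lactose is not removed: 2160×0.606 = 1309 t/h of lactose enters T.
Concentrate = 2160 − 375 = 1785 t/h.
Mass fraction = 1309/1785 = 0.733.

0.733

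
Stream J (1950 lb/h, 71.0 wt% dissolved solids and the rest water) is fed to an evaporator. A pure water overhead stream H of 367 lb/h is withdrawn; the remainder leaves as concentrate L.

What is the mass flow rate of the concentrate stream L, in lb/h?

1583 lb/h

Concentrate = 1950 − 367 = 1583 lb/h.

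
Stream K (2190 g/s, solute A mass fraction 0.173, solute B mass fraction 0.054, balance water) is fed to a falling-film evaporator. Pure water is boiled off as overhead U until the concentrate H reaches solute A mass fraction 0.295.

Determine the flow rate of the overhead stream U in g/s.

solute A is conserved: 2190×0.173 = 378.87 g/s all reports to the concentrate.
Concentrate = 378.87/(target fraction) = 1284.3 g/s.
Overhead = 2190 − 1284.3 = 905.69 g/s.

905.7 g/s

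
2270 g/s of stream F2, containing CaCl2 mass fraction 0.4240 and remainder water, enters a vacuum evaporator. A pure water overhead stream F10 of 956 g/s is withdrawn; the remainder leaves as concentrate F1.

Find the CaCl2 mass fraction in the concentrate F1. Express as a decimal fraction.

0.7325

CaCl2 is not removed: 2270×0.424 = 962.48 g/s of CaCl2 enters F1.
Concentrate = 2270 − 956 = 1314 g/s.
Mass fraction = 962.48/1314 = 0.7325.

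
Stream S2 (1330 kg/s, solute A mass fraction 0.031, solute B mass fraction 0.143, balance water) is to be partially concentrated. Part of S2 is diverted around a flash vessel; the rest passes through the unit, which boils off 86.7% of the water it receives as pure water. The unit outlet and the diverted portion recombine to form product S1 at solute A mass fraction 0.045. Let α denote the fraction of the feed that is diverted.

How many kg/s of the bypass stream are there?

752.2 kg/s

All 1330×0.031 = 41.23 kg/s of solute A reaches S1, so S1 = 41.23/0.045 = 916.22 kg/s and vapour = 413.78 kg/s.
The evaporator receives (1−α)·1330 of feed at 0.826 water and removes 0.867 of that water:
0.867×0.826×(1−α)×1330 = 413.78
(1−α) = 413.78/952.47 = 0.4344;  α = 0.5656.
Bypass flow = 0.5656×1330 = 752.21 kg/s.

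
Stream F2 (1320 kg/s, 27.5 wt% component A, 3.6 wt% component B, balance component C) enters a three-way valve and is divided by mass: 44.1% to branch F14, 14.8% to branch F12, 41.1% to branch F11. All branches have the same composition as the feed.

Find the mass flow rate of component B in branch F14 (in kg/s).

20.96 kg/s

Branch F14 total = 0.441×1320 = 582.12 kg/s.
component B in F14 = 0.036×582.12 = 20.956 kg/s.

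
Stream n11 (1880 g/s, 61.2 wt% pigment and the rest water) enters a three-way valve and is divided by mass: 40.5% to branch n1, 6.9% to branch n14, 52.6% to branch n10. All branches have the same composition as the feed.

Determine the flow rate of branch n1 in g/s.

761.4 g/s

Branch n1 flow = 0.405×1880 = 761.4 g/s.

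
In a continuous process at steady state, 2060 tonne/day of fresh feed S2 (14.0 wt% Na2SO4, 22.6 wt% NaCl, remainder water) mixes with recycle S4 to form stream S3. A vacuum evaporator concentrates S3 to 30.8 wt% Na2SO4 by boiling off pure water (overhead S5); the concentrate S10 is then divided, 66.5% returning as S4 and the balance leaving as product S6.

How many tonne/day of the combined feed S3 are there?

3919 tonne/day

Overall Na2SO4 balance (none leaves overhead): Na2SO4 in fresh feed = Na2SO4 in product, i.e. 2060×0.140 = (1−0.665)·S10·0.308.
S10 = 288.4/(0.308×0.335) = 2795.1 tonne/day.
Recycle S4 = 0.665×2795.1 = 1858.8 tonne/day.
Combined feed S3 = 2060 + 1858.8 = 3918.8 tonne/day.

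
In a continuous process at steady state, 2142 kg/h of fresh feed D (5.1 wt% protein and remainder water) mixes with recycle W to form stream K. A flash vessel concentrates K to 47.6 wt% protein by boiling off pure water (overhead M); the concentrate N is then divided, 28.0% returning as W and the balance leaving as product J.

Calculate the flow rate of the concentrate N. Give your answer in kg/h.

318.8 kg/h

Overall protein balance (none leaves overhead): protein in fresh feed = protein in product, i.e. 2142×0.051 = (1−0.280)·N·0.476.
N = 109.24/(0.476×0.720) = 318.75 kg/h.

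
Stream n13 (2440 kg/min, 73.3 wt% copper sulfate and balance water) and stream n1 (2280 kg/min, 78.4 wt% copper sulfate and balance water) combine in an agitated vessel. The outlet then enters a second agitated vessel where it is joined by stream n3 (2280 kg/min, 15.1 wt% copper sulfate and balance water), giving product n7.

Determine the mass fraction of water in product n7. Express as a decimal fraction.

Overall, product flow = 7000 kg/min.
water in = 2440×0.267 + 2280×0.216 + 2280×0.849 = 3079.7 kg/min.
water fraction in n7 = 0.4400.

0.4400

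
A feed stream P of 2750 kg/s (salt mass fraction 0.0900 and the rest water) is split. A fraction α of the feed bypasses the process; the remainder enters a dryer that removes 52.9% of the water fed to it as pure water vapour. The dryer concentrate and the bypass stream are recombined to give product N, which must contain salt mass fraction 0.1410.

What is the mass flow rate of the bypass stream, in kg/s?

683.7 kg/s

All 2750×0.090 = 247.5 kg/s of salt reaches N, so N = 247.5/0.141 = 1755.3 kg/s and vapour = 994.68 kg/s.
The evaporator receives (1−α)·2750 of feed at 0.910 water and removes 0.529 of that water:
0.529×0.910×(1−α)×2750 = 994.68
(1−α) = 994.68/1323.8 = 0.7514;  α = 0.2486.
Bypass flow = 0.2486×2750 = 683.73 kg/s.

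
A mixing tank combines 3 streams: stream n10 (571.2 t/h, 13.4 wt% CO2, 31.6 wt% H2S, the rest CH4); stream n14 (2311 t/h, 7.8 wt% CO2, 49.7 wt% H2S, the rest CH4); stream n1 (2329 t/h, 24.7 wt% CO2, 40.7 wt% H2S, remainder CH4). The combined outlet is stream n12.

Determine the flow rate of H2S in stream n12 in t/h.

H2S out = H2S in = 571.2×0.316 + 2311×0.497 + 2329×0.407 = 2277 t/h.

2277 t/h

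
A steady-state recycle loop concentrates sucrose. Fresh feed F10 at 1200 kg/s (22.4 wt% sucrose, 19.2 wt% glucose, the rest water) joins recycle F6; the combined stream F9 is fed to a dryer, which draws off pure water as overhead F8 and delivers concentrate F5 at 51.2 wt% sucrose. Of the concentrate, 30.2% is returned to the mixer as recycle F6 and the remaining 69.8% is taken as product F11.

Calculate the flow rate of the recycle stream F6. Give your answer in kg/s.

Overall sucrose balance (none leaves overhead): sucrose in fresh feed = sucrose in product, i.e. 1200×0.224 = (1−0.302)·F5·0.512.
F5 = 268.8/(0.512×0.698) = 752.15 kg/s.
Recycle F6 = 0.302×752.15 = 227.15 kg/s.

227.1 kg/s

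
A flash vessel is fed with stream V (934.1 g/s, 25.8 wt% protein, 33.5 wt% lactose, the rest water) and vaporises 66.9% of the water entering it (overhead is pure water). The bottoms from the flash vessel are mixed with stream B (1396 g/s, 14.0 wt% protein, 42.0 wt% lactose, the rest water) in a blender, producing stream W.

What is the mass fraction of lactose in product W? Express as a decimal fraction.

0.433

Vapour removed = 0.669×0.407×934.1 = 254.34 g/s; concentrate = 679.76 g/s.
lactose reaching the mixer = 312.92 (from concentrate) + 1396×0.420 = 899.24 g/s.
Product flow = 679.76 + 1396 = 2075.8 g/s; lactose fraction = 0.433.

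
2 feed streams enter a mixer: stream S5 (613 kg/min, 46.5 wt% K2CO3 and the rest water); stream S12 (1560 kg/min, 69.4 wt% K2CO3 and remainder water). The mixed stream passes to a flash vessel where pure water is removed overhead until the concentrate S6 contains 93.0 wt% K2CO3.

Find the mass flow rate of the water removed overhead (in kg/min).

K2CO3 entering = 613×0.465 + 1560×0.694 = 1367.7 kg/min.
All K2CO3 reports to S6, so S6 = 1367.7/0.930 = 1470.6 kg/min.
Total feed = 2173 kg/min; overhead = 2173 − 1470.6 = 702.37 kg/min.

702.4 kg/min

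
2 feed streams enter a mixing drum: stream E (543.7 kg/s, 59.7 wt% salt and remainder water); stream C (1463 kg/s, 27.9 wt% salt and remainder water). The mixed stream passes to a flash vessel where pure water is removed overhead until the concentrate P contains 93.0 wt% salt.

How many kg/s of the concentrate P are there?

787.9 kg/s

salt entering = 543.7×0.597 + 1463×0.279 = 732.77 kg/s.
All salt reports to P, so P = 732.77/0.930 = 787.92 kg/s.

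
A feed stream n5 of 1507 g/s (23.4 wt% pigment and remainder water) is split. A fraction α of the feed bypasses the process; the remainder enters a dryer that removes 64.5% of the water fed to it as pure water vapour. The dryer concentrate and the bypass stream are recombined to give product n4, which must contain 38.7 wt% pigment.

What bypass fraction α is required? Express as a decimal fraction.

0.200

All 1507×0.234 = 352.64 g/s of pigment reaches n4, so n4 = 352.64/0.387 = 911.21 g/s and vapour = 595.79 g/s.
The evaporator receives (1−α)·1507 of feed at 0.766 water and removes 0.645 of that water:
0.645×0.766×(1−α)×1507 = 595.79
(1−α) = 595.79/744.56 = 0.8002;  α = 0.1998.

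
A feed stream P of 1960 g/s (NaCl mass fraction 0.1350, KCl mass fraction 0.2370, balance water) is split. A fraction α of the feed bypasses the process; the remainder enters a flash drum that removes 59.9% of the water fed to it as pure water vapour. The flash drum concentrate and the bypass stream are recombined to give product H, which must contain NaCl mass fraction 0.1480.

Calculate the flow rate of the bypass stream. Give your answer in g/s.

1502 g/s

All 1960×0.135 = 264.6 g/s of NaCl reaches H, so H = 264.6/0.148 = 1787.8 g/s and vapour = 172.16 g/s.
The evaporator receives (1−α)·1960 of feed at 0.628 water and removes 0.599 of that water:
0.599×0.628×(1−α)×1960 = 172.16
(1−α) = 172.16/737.3 = 0.2335;  α = 0.7665.
Bypass flow = 0.7665×1960 = 1502.3 g/s.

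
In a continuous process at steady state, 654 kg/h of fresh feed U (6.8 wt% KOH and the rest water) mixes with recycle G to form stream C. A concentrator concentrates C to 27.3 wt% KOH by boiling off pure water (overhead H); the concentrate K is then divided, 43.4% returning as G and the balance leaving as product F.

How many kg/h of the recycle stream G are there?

Overall KOH balance (none leaves overhead): KOH in fresh feed = KOH in product, i.e. 654×0.068 = (1−0.434)·K·0.273.
K = 44.472/(0.273×0.566) = 287.81 kg/h.
Recycle G = 0.434×287.81 = 124.91 kg/h.

124.9 kg/h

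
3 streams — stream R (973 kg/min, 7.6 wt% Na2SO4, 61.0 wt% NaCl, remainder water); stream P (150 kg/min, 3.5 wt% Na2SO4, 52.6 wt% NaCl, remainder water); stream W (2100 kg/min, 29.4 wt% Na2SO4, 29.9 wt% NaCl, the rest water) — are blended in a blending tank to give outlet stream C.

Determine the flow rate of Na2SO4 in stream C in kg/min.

696.6 kg/min

Na2SO4 out = Na2SO4 in = 973×0.076 + 150×0.035 + 2100×0.294 = 696.6 kg/min.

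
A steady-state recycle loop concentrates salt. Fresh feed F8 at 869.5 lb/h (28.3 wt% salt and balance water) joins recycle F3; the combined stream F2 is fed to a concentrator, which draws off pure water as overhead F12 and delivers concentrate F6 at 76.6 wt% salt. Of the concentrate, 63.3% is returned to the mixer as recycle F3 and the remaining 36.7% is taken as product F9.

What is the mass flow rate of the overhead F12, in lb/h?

Overall salt balance (none leaves overhead): salt in fresh feed = salt in product, i.e. 869.5×0.283 = (1−0.633)·F6·0.766.
F6 = 246.07/(0.766×0.367) = 875.31 lb/h.
Recycle F3 = 0.633×875.31 = 554.07 lb/h.
Combined feed F2 = 869.5 + 554.07 = 1423.6 lb/h.
Overhead F12 = F2 − F6 = 1423.6 − 875.31 = 548.26 lb/h.

548.3 lb/h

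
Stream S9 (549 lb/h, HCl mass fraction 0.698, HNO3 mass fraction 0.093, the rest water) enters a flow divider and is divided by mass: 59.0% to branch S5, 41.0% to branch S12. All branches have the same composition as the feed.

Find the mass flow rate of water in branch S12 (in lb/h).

47.04 lb/h

Branch S12 total = 0.410×549 = 225.09 lb/h.
water in S12 = 0.209×225.09 = 47.044 lb/h.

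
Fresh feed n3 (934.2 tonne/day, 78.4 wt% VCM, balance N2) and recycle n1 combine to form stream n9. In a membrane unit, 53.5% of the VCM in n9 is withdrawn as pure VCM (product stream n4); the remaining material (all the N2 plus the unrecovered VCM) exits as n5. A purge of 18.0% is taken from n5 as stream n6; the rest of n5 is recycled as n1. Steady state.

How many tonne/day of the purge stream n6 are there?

N2 enters only via n3 and leaves only via the purge: 934.2×0.216 = 0.180×(N2 in n5), and the membrane unit passes all N2, so N2 in n9 = N2 in n5 = 1121 tonne/day.
VCM in n9: m_A = 934.2×0.784 + (1−0.180)·(1−0.535)·m_A, so m_A = 732.41/0.6187 = 1183.8 tonne/day.
n5 = (1−0.535)×1183.8 + 1121 = 1671.5 tonne/day.
Purge n6 = 0.180×1671.5 = 300.87 tonne/day.

300.9 tonne/day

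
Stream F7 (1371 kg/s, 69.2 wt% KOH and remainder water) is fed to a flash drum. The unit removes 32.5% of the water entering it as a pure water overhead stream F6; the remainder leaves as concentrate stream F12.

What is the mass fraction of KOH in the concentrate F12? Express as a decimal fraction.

KOH is not removed: 1371×0.692 = 948.73 kg/s of KOH enters F12.
water entering = 1371×0.308 = 422.27 kg/s; overhead removed = 0.325×422.27 = 137.24 kg/s.
Concentrate = 1371 − 137.24 = 1233.8 kg/s.
Mass fraction = 948.73/1233.8 = 0.7690.

0.7690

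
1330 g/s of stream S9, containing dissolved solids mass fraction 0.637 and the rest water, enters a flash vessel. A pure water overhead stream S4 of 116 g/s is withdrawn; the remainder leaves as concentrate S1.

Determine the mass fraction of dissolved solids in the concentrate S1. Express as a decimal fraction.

0.698

dissolved solids is not removed: 1330×0.637 = 847.21 g/s of dissolved solids enters S1.
Concentrate = 1330 − 116 = 1214 g/s.
Mass fraction = 847.21/1214 = 0.698.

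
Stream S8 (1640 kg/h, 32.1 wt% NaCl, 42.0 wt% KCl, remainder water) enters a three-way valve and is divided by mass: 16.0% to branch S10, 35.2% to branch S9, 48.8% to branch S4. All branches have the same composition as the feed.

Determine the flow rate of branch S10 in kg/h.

Branch S10 flow = 0.160×1640 = 262.4 kg/h.

262.4 kg/h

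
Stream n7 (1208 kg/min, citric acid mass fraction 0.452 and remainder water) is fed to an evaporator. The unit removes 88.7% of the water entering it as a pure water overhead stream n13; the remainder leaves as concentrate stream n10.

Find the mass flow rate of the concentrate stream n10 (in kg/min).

620.8 kg/min

water entering = 1208×0.548 = 661.98 kg/min; overhead removed = 0.887×661.98 = 587.18 kg/min.
Concentrate = 1208 − 587.18 = 620.82 kg/min.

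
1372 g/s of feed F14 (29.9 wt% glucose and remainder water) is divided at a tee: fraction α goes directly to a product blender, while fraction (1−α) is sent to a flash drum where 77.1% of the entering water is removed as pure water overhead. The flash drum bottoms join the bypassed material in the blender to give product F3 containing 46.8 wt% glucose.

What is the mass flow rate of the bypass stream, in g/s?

455.3 g/s

All 1372×0.299 = 410.23 g/s of glucose reaches F3, so F3 = 410.23/0.468 = 876.56 g/s and vapour = 495.44 g/s.
The evaporator receives (1−α)·1372 of feed at 0.701 water and removes 0.771 of that water:
0.771×0.701×(1−α)×1372 = 495.44
(1−α) = 495.44/741.53 = 0.6681;  α = 0.3319.
Bypass flow = 0.3319×1372 = 455.31 g/s.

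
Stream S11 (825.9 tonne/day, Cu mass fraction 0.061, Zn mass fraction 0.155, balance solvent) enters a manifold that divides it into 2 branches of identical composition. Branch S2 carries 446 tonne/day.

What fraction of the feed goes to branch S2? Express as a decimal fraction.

0.540

Fraction to S2 = 446/825.9 = 0.5400.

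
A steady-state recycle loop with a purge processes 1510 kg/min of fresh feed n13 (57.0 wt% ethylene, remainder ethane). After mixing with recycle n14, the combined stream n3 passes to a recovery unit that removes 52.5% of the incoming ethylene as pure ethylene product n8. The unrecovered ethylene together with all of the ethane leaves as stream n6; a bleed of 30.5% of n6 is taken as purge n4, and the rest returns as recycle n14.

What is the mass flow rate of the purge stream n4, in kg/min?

835.4 kg/min

ethane enters only via n13 and leaves only via the purge: 1510×0.430 = 0.305×(ethane in n6), and the recovery unit passes all ethane, so ethane in n3 = ethane in n6 = 2128.9 kg/min.
ethylene in n3: m_A = 1510×0.570 + (1−0.305)·(1−0.525)·m_A, so m_A = 860.7/0.6699 = 1284.9 kg/min.
n6 = (1−0.525)×1284.9 + 2128.9 = 2739.2 kg/min.
Purge n4 = 0.305×2739.2 = 835.45 kg/min.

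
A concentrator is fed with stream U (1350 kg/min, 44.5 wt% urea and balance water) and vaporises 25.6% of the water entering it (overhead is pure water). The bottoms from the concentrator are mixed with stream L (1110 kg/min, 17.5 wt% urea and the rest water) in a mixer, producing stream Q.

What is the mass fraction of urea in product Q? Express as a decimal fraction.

0.350

Vapour removed = 0.256×0.555×1350 = 191.81 kg/min; concentrate = 1158.2 kg/min.
urea reaching the mixer = 600.75 (from concentrate) + 1110×0.175 = 795 kg/min.
Product flow = 1158.2 + 1110 = 2268.2 kg/min; urea fraction = 0.350.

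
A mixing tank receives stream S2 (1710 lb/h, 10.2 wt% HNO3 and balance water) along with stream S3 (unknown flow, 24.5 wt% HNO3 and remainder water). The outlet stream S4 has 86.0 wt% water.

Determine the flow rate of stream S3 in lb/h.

Let S3 be the unknown flow. Total out = 1710 + S3.
water balance: 1535.6 + 0.755·S3 = 0.860·(1710 + S3)
(0.755 − 0.860)·S3 = 0.860×1710 − 1535.6 = -64.98
S3 = -64.98 / -0.105 = 618.86 lb/h

618.9 lb/h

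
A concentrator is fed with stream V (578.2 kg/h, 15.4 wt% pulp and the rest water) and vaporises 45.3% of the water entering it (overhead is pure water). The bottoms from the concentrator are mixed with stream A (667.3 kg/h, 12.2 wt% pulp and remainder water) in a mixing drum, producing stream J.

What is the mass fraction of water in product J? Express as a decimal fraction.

0.834

Vapour removed = 0.453×0.846×578.2 = 221.59 kg/h; concentrate = 356.61 kg/h.
water reaching the mixer = 267.57 (from concentrate) + 667.3×0.878 = 853.46 kg/h.
Product flow = 356.61 + 667.3 = 1023.9 kg/h; water fraction = 0.834.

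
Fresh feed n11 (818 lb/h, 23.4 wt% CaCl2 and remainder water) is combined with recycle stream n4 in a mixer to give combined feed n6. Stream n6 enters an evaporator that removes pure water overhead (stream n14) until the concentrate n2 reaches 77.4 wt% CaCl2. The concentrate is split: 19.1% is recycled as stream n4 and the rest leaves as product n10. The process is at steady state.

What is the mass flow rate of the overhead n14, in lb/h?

Overall CaCl2 balance (none leaves overhead): CaCl2 in fresh feed = CaCl2 in product, i.e. 818×0.234 = (1−0.191)·n2·0.774.
n2 = 191.41/(0.774×0.809) = 305.69 lb/h.
Recycle n4 = 0.191×305.69 = 58.387 lb/h.
Combined feed n6 = 818 + 58.387 = 876.39 lb/h.
Overhead n14 = n6 − n2 = 876.39 − 305.69 = 570.7 lb/h.

570.7 lb/h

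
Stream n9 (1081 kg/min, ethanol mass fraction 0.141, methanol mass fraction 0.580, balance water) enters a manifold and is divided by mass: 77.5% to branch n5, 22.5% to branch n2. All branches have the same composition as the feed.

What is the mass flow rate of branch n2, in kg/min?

Branch n2 flow = 0.225×1081 = 243.22 kg/min.

243.2 kg/min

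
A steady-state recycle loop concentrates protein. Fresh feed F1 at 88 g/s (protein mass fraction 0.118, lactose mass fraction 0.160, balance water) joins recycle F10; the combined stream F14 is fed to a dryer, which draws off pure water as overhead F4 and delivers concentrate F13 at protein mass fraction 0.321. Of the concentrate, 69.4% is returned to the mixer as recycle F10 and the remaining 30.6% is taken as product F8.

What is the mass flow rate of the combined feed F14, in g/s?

161.4 g/s

Overall protein balance (none leaves overhead): protein in fresh feed = protein in product, i.e. 88×0.118 = (1−0.694)·F13·0.321.
F13 = 10.384/(0.321×0.306) = 105.72 g/s.
Recycle F10 = 0.694×105.72 = 73.366 g/s.
Combined feed F14 = 88 + 73.366 = 161.37 g/s.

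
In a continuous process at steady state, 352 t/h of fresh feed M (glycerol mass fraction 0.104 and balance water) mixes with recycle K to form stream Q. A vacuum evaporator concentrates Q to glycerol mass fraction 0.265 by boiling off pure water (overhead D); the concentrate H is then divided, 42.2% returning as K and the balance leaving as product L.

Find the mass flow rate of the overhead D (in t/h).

Overall glycerol balance (none leaves overhead): glycerol in fresh feed = glycerol in product, i.e. 352×0.104 = (1−0.422)·H·0.265.
H = 36.608/(0.265×0.578) = 239 t/h.
Recycle K = 0.422×239 = 100.86 t/h.
Combined feed Q = 352 + 100.86 = 452.86 t/h.
Overhead D = Q − H = 452.86 − 239 = 213.86 t/h.

213.9 t/h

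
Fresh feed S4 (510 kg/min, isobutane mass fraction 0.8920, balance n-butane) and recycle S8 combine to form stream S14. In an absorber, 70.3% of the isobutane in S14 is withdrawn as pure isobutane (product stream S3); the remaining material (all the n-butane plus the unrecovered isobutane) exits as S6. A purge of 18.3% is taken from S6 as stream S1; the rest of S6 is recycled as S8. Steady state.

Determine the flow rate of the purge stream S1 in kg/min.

87.73 kg/min

n-butane enters only via S4 and leaves only via the purge: 510×0.108 = 0.183×(n-butane in S6), and the absorber passes all n-butane, so n-butane in S14 = n-butane in S6 = 300.98 kg/min.
isobutane in S14: m_A = 510×0.892 + (1−0.183)·(1−0.703)·m_A, so m_A = 454.92/0.7574 = 600.67 kg/min.
S6 = (1−0.703)×600.67 + 300.98 = 479.38 kg/min.
Purge S1 = 0.183×479.38 = 87.727 kg/min.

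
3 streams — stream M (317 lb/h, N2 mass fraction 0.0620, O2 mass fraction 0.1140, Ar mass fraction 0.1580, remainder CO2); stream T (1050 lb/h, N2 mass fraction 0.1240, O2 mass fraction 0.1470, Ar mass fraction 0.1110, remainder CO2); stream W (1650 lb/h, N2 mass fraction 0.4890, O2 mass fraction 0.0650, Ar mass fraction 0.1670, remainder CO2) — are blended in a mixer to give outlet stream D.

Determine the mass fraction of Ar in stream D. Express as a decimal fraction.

0.1466

Total flow out = 317 + 1050 + 1650 = 3017 lb/h.
Ar in = 317×0.158 + 1050×0.111 + 1650×0.167 = 442.19 lb/h.
Ar mass fraction in D = 442.19/3017 = 0.1466.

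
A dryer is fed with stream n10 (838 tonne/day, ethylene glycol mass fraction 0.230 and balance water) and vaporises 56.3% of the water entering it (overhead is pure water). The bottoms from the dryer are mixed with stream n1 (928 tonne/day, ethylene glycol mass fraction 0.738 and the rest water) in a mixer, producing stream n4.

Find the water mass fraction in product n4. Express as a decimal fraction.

Vapour removed = 0.563×0.770×838 = 363.28 tonne/day; concentrate = 474.72 tonne/day.
water reaching the mixer = 281.98 (from concentrate) + 928×0.262 = 525.11 tonne/day.
Product flow = 474.72 + 928 = 1402.7 tonne/day; water fraction = 0.374.

0.374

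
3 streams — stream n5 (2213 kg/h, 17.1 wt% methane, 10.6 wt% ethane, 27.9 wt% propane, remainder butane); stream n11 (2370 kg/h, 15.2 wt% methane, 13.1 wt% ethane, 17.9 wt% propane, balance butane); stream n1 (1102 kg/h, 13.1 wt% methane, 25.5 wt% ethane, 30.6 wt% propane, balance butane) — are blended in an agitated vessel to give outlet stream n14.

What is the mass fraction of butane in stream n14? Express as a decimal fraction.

0.457

Total flow out = 2213 + 2370 + 1102 = 5685 kg/h.
butane in = 2213×0.444 + 2370×0.538 + 1102×0.308 = 2597 kg/h.
butane mass fraction in n14 = 2597/5685 = 0.457.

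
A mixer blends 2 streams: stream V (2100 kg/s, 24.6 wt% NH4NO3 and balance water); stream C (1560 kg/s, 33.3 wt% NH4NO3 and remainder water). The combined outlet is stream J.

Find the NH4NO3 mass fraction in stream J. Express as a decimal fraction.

0.283

Total flow out = 2100 + 1560 = 3660 kg/s.
NH4NO3 in = 2100×0.246 + 1560×0.333 = 1036.1 kg/s.
NH4NO3 mass fraction in J = 1036.1/3660 = 0.283.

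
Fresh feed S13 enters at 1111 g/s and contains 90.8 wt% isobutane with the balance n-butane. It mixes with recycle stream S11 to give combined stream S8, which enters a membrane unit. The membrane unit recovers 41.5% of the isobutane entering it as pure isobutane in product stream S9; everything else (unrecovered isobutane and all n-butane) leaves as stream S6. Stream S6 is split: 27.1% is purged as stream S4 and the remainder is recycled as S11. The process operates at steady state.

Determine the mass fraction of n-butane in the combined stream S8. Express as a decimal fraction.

0.177

n-butane enters only via S13 and leaves only via the purge: 1111×0.092 = 0.271×(n-butane in S6), and the membrane unit passes all n-butane, so n-butane in S8 = n-butane in S6 = 377.17 g/s.
isobutane in S8: m_A = 1111×0.908 + (1−0.271)·(1−0.415)·m_A, so m_A = 1008.8/0.5735 = 1758.9 g/s.
S8 = 1758.9 + 377.17 = 2136.1 g/s.
n-butane fraction in S8 = 377.17/2136.1 = 0.177.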